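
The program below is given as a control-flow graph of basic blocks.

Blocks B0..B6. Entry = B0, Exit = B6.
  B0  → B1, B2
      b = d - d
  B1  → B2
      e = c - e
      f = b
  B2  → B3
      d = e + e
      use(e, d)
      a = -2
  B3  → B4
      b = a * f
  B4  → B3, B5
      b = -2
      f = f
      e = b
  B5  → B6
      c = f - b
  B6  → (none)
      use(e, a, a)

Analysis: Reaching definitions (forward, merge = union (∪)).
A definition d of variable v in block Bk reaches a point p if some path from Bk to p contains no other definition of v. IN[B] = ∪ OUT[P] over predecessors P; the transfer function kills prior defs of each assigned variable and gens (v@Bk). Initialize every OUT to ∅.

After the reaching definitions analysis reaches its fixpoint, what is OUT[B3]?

Answer: {a@B2, b@B3, d@B2, e@B1, e@B4, f@B1, f@B4}

Working:
Per-block solution:
  B0:   IN={}   OUT={b@B0}
  B1:   IN={b@B0}   OUT={b@B0, e@B1, f@B1}
  B2:   IN={b@B0, e@B1, f@B1}   OUT={a@B2, b@B0, d@B2, e@B1, f@B1}
  B3:   IN={a@B2, b@B0, b@B4, d@B2, e@B1, e@B4, f@B1, f@B4}   OUT={a@B2, b@B3, d@B2, e@B1, e@B4, f@B1, f@B4}
  B4:   IN={a@B2, b@B3, d@B2, e@B1, e@B4, f@B1, f@B4}   OUT={a@B2, b@B4, d@B2, e@B4, f@B4}
  B5:   IN={a@B2, b@B4, d@B2, e@B4, f@B4}   OUT={a@B2, b@B4, c@B5, d@B2, e@B4, f@B4}
  B6:   IN={a@B2, b@B4, c@B5, d@B2, e@B4, f@B4}   OUT={a@B2, b@B4, c@B5, d@B2, e@B4, f@B4}

Merge at B3: IN[B3] = OUT[B2] ⊔ OUT[B4] = {a@B2, b@B0, b@B4, d@B2, e@B1, e@B4, f@B1, f@B4}
Applying B3's transfer function to that IN value gives OUT[B3] (row B3 above).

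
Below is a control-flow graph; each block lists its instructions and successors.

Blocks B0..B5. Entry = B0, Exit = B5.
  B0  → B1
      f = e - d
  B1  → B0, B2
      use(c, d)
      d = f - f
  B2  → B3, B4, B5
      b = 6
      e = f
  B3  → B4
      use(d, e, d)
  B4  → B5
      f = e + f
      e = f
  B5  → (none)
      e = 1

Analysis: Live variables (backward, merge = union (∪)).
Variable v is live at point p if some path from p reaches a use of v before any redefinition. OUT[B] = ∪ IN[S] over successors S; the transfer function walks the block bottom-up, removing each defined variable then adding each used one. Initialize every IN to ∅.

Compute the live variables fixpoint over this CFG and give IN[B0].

Fixpoint table:
  B0:  IN={c, d, e}  OUT={c, d, e, f}
  B1:  IN={c, d, e, f}  OUT={c, d, e, f}
  B2:  IN={d, f}  OUT={d, e, f}
  B3:  IN={d, e, f}  OUT={e, f}
  B4:  IN={e, f}  OUT={}
  B5:  IN={}  OUT={}

Merge at B0: OUT[B0] = IN[B1] = {c, d, e, f}
Applying B0's transfer function to that OUT value gives IN[B0] (row B0 above).

Answer: {c, d, e}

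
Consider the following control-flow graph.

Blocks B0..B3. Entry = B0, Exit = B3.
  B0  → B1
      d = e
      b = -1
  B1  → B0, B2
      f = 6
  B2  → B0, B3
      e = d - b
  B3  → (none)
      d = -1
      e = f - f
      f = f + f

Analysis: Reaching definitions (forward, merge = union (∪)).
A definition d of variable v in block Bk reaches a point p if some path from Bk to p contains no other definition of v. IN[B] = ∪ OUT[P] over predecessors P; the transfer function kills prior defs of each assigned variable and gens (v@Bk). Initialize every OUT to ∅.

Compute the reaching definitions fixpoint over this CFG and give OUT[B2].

Answer: {b@B0, d@B0, e@B2, f@B1}

Trace:
Per-block solution:
  B0:  IN={b@B0, d@B0, e@B2, f@B1}  OUT={b@B0, d@B0, e@B2, f@B1}
  B1:  IN={b@B0, d@B0, e@B2, f@B1}  OUT={b@B0, d@B0, e@B2, f@B1}
  B2:  IN={b@B0, d@B0, e@B2, f@B1}  OUT={b@B0, d@B0, e@B2, f@B1}
  B3:  IN={b@B0, d@B0, e@B2, f@B1}  OUT={b@B0, d@B3, e@B3, f@B3}

Merge at B2: IN[B2] = OUT[B1] = {b@B0, d@B0, e@B2, f@B1}
Applying B2's transfer function to that IN value gives OUT[B2] (row B2 above).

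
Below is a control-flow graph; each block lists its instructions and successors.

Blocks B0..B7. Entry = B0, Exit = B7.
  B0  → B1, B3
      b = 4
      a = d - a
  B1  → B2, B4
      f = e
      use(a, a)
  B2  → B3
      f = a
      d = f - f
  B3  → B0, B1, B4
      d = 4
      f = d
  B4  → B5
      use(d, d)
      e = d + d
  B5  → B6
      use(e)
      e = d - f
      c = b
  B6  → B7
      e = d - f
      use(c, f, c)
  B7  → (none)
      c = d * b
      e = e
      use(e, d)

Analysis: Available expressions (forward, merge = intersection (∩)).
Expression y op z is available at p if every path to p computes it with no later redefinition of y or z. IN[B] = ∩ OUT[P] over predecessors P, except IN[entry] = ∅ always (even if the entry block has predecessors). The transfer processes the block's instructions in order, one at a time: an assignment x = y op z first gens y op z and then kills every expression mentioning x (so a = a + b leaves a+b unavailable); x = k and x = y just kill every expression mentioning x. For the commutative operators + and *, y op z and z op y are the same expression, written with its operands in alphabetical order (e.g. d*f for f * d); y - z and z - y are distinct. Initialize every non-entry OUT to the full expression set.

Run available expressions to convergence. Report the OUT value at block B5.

Answer: {d+d, d-f}

Derivation:
Converged values:
  B0: | IN={} | OUT={}
  B1: | IN={} | OUT={}
  B2: | IN={} | OUT={f-f}
  B3: | IN={} | OUT={}
  B4: | IN={} | OUT={d+d}
  B5: | IN={d+d} | OUT={d+d, d-f}
  B6: | IN={d+d, d-f} | OUT={d+d, d-f}
  B7: | IN={d+d, d-f} | OUT={b*d, d+d, d-f}

Merge at B5: IN[B5] = OUT[B4] = {d+d}
Applying B5's transfer function to that IN value gives OUT[B5] (row B5 above).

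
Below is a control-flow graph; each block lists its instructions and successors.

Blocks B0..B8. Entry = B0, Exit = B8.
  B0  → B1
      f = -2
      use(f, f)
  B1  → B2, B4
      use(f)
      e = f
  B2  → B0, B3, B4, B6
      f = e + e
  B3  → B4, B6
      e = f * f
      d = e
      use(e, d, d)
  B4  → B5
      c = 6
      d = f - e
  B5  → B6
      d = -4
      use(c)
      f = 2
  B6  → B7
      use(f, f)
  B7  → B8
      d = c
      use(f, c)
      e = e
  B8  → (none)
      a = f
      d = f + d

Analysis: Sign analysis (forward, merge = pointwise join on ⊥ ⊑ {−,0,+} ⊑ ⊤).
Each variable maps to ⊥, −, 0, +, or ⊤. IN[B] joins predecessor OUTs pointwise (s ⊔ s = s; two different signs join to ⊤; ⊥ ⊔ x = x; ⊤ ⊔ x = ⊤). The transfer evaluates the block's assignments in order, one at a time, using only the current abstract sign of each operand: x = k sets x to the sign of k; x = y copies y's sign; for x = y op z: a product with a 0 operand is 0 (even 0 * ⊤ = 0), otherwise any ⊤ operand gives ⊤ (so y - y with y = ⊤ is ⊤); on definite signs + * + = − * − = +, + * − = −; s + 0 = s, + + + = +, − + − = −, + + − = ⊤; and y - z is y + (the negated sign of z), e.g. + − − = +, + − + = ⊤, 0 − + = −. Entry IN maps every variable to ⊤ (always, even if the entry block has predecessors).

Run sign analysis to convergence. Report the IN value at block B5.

Converged values:
  B0: | IN=(all ⊤) | OUT={f:-; rest ⊤}
  B1: | IN={f:-; rest ⊤} | OUT={e:-, f:-; rest ⊤}
  B2: | IN={e:-, f:-; rest ⊤} | OUT={e:-, f:-; rest ⊤}
  B3: | IN={e:-, f:-; rest ⊤} | OUT={d:+, e:+, f:-; rest ⊤}
  B4: | IN={f:-; rest ⊤} | OUT={c:+, f:-; rest ⊤}
  B5: | IN={c:+, f:-; rest ⊤} | OUT={c:+, d:-, f:+; rest ⊤}
  B6: | IN=(all ⊤) | OUT=(all ⊤)
  B7: | IN=(all ⊤) | OUT=(all ⊤)
  B8: | IN=(all ⊤) | OUT=(all ⊤)

Merge at B5: IN[B5] = OUT[B4] = {a: ⊤, b: ⊤, c: +, d: ⊤, e: ⊤, f: -}

Answer: {a: ⊤, b: ⊤, c: +, d: ⊤, e: ⊤, f: -}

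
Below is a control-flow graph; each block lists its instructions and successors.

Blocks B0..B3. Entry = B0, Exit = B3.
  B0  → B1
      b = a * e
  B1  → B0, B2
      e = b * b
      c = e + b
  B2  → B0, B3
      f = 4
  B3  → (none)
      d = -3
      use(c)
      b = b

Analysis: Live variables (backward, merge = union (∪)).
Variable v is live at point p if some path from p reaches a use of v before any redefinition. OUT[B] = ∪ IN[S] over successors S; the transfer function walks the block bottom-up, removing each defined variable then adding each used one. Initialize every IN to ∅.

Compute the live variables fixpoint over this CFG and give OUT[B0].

Answer: {a, b}

Working:
Converged values:
  B0:  IN={a, e}  OUT={a, b}
  B1:  IN={a, b}  OUT={a, b, c, e}
  B2:  IN={a, b, c, e}  OUT={a, b, c, e}
  B3:  IN={b, c}  OUT={}

Merge at B0: OUT[B0] = IN[B1] = {a, b}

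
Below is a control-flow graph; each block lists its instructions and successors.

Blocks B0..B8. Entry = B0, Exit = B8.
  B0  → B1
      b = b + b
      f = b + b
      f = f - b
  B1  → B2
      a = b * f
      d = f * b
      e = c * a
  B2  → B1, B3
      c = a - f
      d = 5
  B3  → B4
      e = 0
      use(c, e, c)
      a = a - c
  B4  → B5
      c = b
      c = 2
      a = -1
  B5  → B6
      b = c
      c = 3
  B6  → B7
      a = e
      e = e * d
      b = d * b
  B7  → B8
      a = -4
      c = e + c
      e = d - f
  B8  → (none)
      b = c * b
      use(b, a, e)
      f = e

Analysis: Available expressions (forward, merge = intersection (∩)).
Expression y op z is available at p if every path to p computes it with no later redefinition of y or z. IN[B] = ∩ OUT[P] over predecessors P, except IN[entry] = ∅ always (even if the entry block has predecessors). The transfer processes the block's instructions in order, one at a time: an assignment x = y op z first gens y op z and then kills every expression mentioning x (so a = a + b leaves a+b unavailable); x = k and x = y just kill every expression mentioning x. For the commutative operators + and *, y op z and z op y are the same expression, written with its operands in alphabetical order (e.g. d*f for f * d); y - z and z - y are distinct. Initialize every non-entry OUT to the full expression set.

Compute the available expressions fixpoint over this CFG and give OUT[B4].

Per-block solution:
  B0: | IN={} | OUT={b+b}
  B1: | IN={b+b} | OUT={a*c, b*f, b+b}
  B2: | IN={a*c, b*f, b+b} | OUT={a-f, b*f, b+b}
  B3: | IN={a-f, b*f, b+b} | OUT={b*f, b+b}
  B4: | IN={b*f, b+b} | OUT={b*f, b+b}
  B5: | IN={b*f, b+b} | OUT={}
  B6: | IN={} | OUT={}
  B7: | IN={} | OUT={d-f}
  B8: | IN={d-f} | OUT={}

Merge at B4: IN[B4] = OUT[B3] = {b*f, b+b}
Applying B4's transfer function to that IN value gives OUT[B4] (row B4 above).

Answer: {b*f, b+b}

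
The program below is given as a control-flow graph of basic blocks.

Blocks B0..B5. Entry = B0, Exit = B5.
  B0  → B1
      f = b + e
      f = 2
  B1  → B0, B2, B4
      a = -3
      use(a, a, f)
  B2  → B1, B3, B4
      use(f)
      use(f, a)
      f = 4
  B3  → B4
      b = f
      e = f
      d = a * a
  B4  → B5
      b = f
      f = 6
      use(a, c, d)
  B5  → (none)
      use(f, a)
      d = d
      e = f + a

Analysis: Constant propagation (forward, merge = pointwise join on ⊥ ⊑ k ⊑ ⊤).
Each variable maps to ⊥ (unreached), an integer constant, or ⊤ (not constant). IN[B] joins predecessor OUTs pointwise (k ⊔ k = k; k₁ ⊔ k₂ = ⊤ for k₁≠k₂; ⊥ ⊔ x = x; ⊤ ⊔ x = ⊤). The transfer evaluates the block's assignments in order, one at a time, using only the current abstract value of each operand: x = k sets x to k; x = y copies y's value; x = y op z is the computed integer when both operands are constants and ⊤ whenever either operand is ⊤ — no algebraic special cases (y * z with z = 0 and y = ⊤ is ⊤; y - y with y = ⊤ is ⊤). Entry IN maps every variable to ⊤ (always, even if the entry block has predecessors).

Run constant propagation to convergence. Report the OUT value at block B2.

Per-block solution:
  B0:   IN=(all ⊤)   OUT={f:2; rest ⊤}
  B1:   IN=(all ⊤)   OUT={a:-3; rest ⊤}
  B2:   IN={a:-3; rest ⊤}   OUT={a:-3, f:4; rest ⊤}
  B3:   IN={a:-3, f:4; rest ⊤}   OUT={a:-3, b:4, d:9, e:4, f:4; rest ⊤}
  B4:   IN={a:-3; rest ⊤}   OUT={a:-3, f:6; rest ⊤}
  B5:   IN={a:-3, f:6; rest ⊤}   OUT={a:-3, e:3, f:6; rest ⊤}

Merge at B2: IN[B2] = OUT[B1] = {a: -3, b: ⊤, c: ⊤, d: ⊤, e: ⊤, f: ⊤}
Applying B2's transfer function to that IN value gives OUT[B2] (row B2 above).

Answer: {a: -3, b: ⊤, c: ⊤, d: ⊤, e: ⊤, f: 4}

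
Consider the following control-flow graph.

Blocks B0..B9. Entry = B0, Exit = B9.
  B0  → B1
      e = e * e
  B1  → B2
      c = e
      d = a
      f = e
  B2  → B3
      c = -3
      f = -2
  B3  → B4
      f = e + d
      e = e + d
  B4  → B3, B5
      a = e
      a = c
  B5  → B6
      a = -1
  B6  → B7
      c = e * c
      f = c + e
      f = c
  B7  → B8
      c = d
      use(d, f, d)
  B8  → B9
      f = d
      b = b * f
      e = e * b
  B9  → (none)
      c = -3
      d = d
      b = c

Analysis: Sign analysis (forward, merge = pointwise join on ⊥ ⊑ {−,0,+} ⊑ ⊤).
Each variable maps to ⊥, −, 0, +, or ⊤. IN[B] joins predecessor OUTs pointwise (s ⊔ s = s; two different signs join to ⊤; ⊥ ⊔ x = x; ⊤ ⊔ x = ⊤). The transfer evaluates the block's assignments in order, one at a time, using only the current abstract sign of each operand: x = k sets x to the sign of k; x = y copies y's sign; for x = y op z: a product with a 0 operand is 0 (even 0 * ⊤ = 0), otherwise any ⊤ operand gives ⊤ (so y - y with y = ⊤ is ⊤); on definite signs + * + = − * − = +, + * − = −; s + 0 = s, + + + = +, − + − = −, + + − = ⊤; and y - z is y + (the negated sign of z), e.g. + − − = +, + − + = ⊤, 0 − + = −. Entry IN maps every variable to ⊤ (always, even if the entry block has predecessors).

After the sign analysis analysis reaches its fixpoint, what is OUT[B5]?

Fixpoint table:
  B0: | IN=(all ⊤) | OUT=(all ⊤)
  B1: | IN=(all ⊤) | OUT=(all ⊤)
  B2: | IN=(all ⊤) | OUT={c:-, f:-; rest ⊤}
  B3: | IN={c:-; rest ⊤} | OUT={c:-; rest ⊤}
  B4: | IN={c:-; rest ⊤} | OUT={a:-, c:-; rest ⊤}
  B5: | IN={a:-, c:-; rest ⊤} | OUT={a:-, c:-; rest ⊤}
  B6: | IN={a:-, c:-; rest ⊤} | OUT={a:-; rest ⊤}
  B7: | IN={a:-; rest ⊤} | OUT={a:-; rest ⊤}
  B8: | IN={a:-; rest ⊤} | OUT={a:-; rest ⊤}
  B9: | IN={a:-; rest ⊤} | OUT={a:-, b:-, c:-; rest ⊤}

Merge at B5: IN[B5] = OUT[B4] = {a: -, b: ⊤, c: -, d: ⊤, e: ⊤, f: ⊤}
Applying B5's transfer function to that IN value gives OUT[B5] (row B5 above).

Answer: {a: -, b: ⊤, c: -, d: ⊤, e: ⊤, f: ⊤}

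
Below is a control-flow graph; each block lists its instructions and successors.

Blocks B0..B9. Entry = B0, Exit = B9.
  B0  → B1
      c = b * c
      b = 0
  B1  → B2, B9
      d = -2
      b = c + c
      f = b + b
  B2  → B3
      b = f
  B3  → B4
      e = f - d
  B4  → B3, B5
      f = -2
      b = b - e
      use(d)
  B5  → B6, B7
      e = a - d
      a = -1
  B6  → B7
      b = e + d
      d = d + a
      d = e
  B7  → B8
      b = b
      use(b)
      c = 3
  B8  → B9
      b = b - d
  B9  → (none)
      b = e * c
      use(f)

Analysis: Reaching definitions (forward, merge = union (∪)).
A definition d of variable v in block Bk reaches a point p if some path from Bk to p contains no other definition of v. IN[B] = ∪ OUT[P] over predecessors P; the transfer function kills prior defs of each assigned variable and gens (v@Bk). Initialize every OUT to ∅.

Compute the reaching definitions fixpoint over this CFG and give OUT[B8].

Answer: {a@B5, b@B8, c@B7, d@B1, d@B6, e@B5, f@B4}

Working:
Fixpoint table:
  B0:   IN={}   OUT={b@B0, c@B0}
  B1:   IN={b@B0, c@B0}   OUT={b@B1, c@B0, d@B1, f@B1}
  B2:   IN={b@B1, c@B0, d@B1, f@B1}   OUT={b@B2, c@B0, d@B1, f@B1}
  B3:   IN={b@B2, b@B4, c@B0, d@B1, e@B3, f@B1, f@B4}   OUT={b@B2, b@B4, c@B0, d@B1, e@B3, f@B1, f@B4}
  B4:   IN={b@B2, b@B4, c@B0, d@B1, e@B3, f@B1, f@B4}   OUT={b@B4, c@B0, d@B1, e@B3, f@B4}
  B5:   IN={b@B4, c@B0, d@B1, e@B3, f@B4}   OUT={a@B5, b@B4, c@B0, d@B1, e@B5, f@B4}
  B6:   IN={a@B5, b@B4, c@B0, d@B1, e@B5, f@B4}   OUT={a@B5, b@B6, c@B0, d@B6, e@B5, f@B4}
  B7:   IN={a@B5, b@B4, b@B6, c@B0, d@B1, d@B6, e@B5, f@B4}   OUT={a@B5, b@B7, c@B7, d@B1, d@B6, e@B5, f@B4}
  B8:   IN={a@B5, b@B7, c@B7, d@B1, d@B6, e@B5, f@B4}   OUT={a@B5, b@B8, c@B7, d@B1, d@B6, e@B5, f@B4}
  B9:   IN={a@B5, b@B1, b@B8, c@B0, c@B7, d@B1, d@B6, e@B5, f@B1, f@B4}   OUT={a@B5, b@B9, c@B0, c@B7, d@B1, d@B6, e@B5, f@B1, f@B4}

Merge at B8: IN[B8] = OUT[B7] = {a@B5, b@B7, c@B7, d@B1, d@B6, e@B5, f@B4}
Applying B8's transfer function to that IN value gives OUT[B8] (row B8 above).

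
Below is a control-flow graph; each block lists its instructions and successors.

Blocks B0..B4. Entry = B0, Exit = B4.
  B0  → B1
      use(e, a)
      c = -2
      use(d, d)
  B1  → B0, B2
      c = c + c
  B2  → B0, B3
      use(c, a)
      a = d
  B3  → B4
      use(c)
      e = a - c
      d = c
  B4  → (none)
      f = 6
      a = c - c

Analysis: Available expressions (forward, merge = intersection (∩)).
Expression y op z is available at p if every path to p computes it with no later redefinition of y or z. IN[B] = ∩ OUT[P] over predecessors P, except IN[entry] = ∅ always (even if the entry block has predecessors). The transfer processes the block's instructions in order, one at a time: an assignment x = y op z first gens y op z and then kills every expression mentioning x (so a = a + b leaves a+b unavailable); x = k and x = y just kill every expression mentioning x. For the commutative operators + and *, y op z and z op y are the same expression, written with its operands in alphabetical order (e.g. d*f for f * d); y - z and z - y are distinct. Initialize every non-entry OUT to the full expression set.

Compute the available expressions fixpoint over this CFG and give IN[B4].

Per-block solution:
  B0:   IN={}   OUT={}
  B1:   IN={}   OUT={}
  B2:   IN={}   OUT={}
  B3:   IN={}   OUT={a-c}
  B4:   IN={a-c}   OUT={c-c}

Merge at B4: IN[B4] = OUT[B3] = {a-c}

Answer: {a-c}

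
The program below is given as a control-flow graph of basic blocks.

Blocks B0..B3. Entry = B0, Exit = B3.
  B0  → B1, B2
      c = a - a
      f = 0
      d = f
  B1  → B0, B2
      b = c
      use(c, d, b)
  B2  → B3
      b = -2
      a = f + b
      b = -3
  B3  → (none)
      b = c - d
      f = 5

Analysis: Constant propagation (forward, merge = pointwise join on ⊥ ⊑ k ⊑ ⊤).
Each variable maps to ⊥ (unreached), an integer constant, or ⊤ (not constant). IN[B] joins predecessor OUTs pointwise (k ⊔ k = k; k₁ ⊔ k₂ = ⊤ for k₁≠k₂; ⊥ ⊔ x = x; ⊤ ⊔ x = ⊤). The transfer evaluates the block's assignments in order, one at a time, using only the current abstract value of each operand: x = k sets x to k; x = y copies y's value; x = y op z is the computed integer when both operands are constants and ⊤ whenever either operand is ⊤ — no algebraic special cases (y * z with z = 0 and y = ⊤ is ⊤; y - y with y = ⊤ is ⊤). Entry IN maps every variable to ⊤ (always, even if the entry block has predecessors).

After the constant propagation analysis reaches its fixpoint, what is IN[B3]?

Per-block solution:
  B0:  IN=(all ⊤)  OUT={d:0, f:0; rest ⊤}
  B1:  IN={d:0, f:0; rest ⊤}  OUT={d:0, f:0; rest ⊤}
  B2:  IN={d:0, f:0; rest ⊤}  OUT={a:-2, b:-3, d:0, f:0; rest ⊤}
  B3:  IN={a:-2, b:-3, d:0, f:0; rest ⊤}  OUT={a:-2, d:0, f:5; rest ⊤}

Merge at B3: IN[B3] = OUT[B2] = {a: -2, b: -3, c: ⊤, d: 0, e: ⊤, f: 0}

Answer: {a: -2, b: -3, c: ⊤, d: 0, e: ⊤, f: 0}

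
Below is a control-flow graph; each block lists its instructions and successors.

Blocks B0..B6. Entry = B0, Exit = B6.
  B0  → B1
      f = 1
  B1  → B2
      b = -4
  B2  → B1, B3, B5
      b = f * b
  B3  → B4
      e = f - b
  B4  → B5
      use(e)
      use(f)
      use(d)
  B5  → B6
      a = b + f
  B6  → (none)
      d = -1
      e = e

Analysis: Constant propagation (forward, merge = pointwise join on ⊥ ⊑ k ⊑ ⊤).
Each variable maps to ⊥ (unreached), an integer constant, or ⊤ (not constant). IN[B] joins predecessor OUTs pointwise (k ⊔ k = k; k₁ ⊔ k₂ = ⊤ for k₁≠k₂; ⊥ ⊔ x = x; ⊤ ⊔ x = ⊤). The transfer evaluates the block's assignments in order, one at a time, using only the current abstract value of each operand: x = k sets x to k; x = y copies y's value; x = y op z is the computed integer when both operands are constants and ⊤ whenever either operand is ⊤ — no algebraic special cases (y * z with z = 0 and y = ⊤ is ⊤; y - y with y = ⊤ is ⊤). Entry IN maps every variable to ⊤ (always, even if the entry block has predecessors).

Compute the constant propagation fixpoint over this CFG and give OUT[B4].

Per-block solution:
  B0: | IN=(all ⊤) | OUT={f:1; rest ⊤}
  B1: | IN={f:1; rest ⊤} | OUT={b:-4, f:1; rest ⊤}
  B2: | IN={b:-4, f:1; rest ⊤} | OUT={b:-4, f:1; rest ⊤}
  B3: | IN={b:-4, f:1; rest ⊤} | OUT={b:-4, e:5, f:1; rest ⊤}
  B4: | IN={b:-4, e:5, f:1; rest ⊤} | OUT={b:-4, e:5, f:1; rest ⊤}
  B5: | IN={b:-4, f:1; rest ⊤} | OUT={a:-3, b:-4, f:1; rest ⊤}
  B6: | IN={a:-3, b:-4, f:1; rest ⊤} | OUT={a:-3, b:-4, d:-1, f:1; rest ⊤}

Merge at B4: IN[B4] = OUT[B3] = {a: ⊤, b: -4, c: ⊤, d: ⊤, e: 5, f: 1}
Applying B4's transfer function to that IN value gives OUT[B4] (row B4 above).

Answer: {a: ⊤, b: -4, c: ⊤, d: ⊤, e: 5, f: 1}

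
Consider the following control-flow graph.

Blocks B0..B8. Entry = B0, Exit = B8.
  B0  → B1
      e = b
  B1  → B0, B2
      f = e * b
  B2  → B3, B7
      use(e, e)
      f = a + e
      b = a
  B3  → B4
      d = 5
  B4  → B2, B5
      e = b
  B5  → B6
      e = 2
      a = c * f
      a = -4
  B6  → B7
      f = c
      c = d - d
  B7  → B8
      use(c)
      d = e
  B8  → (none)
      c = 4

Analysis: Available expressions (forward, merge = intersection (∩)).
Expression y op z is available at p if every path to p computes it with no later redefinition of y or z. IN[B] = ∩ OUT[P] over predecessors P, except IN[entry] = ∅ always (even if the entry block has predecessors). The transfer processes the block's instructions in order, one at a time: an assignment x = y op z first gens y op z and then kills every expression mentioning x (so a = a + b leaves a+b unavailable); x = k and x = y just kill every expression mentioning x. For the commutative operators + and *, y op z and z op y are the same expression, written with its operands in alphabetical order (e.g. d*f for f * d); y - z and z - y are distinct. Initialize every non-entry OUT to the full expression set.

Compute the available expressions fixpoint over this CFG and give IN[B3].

Converged values:
  B0: | IN={} | OUT={}
  B1: | IN={} | OUT={b*e}
  B2: | IN={} | OUT={a+e}
  B3: | IN={a+e} | OUT={a+e}
  B4: | IN={a+e} | OUT={}
  B5: | IN={} | OUT={c*f}
  B6: | IN={c*f} | OUT={d-d}
  B7: | IN={} | OUT={}
  B8: | IN={} | OUT={}

Merge at B3: IN[B3] = OUT[B2] = {a+e}

Answer: {a+e}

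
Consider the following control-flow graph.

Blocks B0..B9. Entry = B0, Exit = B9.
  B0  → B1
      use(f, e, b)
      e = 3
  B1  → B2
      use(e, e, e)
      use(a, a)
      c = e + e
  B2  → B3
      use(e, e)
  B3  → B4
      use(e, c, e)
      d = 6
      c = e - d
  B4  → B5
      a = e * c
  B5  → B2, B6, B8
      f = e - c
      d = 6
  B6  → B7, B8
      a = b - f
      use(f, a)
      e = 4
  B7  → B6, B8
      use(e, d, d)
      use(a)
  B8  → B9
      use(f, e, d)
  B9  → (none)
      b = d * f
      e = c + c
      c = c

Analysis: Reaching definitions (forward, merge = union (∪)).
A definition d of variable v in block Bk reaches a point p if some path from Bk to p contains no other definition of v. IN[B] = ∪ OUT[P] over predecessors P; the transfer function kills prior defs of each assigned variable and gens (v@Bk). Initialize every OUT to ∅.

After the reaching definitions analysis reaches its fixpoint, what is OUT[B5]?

Per-block solution:
  B0:  IN={}  OUT={e@B0}
  B1:  IN={e@B0}  OUT={c@B1, e@B0}
  B2:  IN={a@B4, c@B1, c@B3, d@B5, e@B0, f@B5}  OUT={a@B4, c@B1, c@B3, d@B5, e@B0, f@B5}
  B3:  IN={a@B4, c@B1, c@B3, d@B5, e@B0, f@B5}  OUT={a@B4, c@B3, d@B3, e@B0, f@B5}
  B4:  IN={a@B4, c@B3, d@B3, e@B0, f@B5}  OUT={a@B4, c@B3, d@B3, e@B0, f@B5}
  B5:  IN={a@B4, c@B3, d@B3, e@B0, f@B5}  OUT={a@B4, c@B3, d@B5, e@B0, f@B5}
  B6:  IN={a@B4, a@B6, c@B3, d@B5, e@B0, e@B6, f@B5}  OUT={a@B6, c@B3, d@B5, e@B6, f@B5}
  B7:  IN={a@B6, c@B3, d@B5, e@B6, f@B5}  OUT={a@B6, c@B3, d@B5, e@B6, f@B5}
  B8:  IN={a@B4, a@B6, c@B3, d@B5, e@B0, e@B6, f@B5}  OUT={a@B4, a@B6, c@B3, d@B5, e@B0, e@B6, f@B5}
  B9:  IN={a@B4, a@B6, c@B3, d@B5, e@B0, e@B6, f@B5}  OUT={a@B4, a@B6, b@B9, c@B9, d@B5, e@B9, f@B5}

Merge at B5: IN[B5] = OUT[B4] = {a@B4, c@B3, d@B3, e@B0, f@B5}
Applying B5's transfer function to that IN value gives OUT[B5] (row B5 above).

Answer: {a@B4, c@B3, d@B5, e@B0, f@B5}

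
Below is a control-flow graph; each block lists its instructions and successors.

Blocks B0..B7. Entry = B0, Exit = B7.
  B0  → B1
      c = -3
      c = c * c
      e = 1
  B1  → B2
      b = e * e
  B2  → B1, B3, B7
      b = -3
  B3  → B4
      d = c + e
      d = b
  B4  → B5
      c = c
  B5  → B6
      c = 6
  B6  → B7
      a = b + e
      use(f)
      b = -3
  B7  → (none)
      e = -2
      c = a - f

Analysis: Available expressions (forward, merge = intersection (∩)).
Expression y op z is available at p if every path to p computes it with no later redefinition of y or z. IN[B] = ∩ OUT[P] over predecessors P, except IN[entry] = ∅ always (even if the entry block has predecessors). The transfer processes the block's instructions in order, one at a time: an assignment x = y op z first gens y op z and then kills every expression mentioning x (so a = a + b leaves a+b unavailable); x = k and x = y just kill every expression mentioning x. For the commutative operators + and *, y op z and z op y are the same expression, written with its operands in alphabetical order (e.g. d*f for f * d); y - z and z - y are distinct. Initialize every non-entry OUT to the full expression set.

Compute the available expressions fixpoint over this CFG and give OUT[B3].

Answer: {c+e, e*e}

Trace:
Per-block solution:
  B0:  IN={}  OUT={}
  B1:  IN={}  OUT={e*e}
  B2:  IN={e*e}  OUT={e*e}
  B3:  IN={e*e}  OUT={c+e, e*e}
  B4:  IN={c+e, e*e}  OUT={e*e}
  B5:  IN={e*e}  OUT={e*e}
  B6:  IN={e*e}  OUT={e*e}
  B7:  IN={e*e}  OUT={a-f}

Merge at B3: IN[B3] = OUT[B2] = {e*e}
Applying B3's transfer function to that IN value gives OUT[B3] (row B3 above).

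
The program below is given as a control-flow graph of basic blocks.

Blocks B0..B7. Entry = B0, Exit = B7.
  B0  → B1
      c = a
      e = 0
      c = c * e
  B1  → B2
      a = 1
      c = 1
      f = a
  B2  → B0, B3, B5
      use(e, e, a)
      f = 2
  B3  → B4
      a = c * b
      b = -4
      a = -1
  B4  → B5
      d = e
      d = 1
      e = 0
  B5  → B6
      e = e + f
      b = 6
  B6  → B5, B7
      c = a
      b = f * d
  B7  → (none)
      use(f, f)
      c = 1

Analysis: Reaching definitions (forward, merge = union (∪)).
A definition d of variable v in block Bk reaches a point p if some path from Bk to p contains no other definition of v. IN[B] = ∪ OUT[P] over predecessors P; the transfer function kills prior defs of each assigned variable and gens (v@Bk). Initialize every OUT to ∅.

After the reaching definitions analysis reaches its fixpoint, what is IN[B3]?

Answer: {a@B1, c@B1, e@B0, f@B2}

Derivation:
Fixpoint table:
  B0:  IN={a@B1, c@B1, e@B0, f@B2}  OUT={a@B1, c@B0, e@B0, f@B2}
  B1:  IN={a@B1, c@B0, e@B0, f@B2}  OUT={a@B1, c@B1, e@B0, f@B1}
  B2:  IN={a@B1, c@B1, e@B0, f@B1}  OUT={a@B1, c@B1, e@B0, f@B2}
  B3:  IN={a@B1, c@B1, e@B0, f@B2}  OUT={a@B3, b@B3, c@B1, e@B0, f@B2}
  B4:  IN={a@B3, b@B3, c@B1, e@B0, f@B2}  OUT={a@B3, b@B3, c@B1, d@B4, e@B4, f@B2}
  B5:  IN={a@B1, a@B3, b@B3, b@B6, c@B1, c@B6, d@B4, e@B0, e@B4, e@B5, f@B2}  OUT={a@B1, a@B3, b@B5, c@B1, c@B6, d@B4, e@B5, f@B2}
  B6:  IN={a@B1, a@B3, b@B5, c@B1, c@B6, d@B4, e@B5, f@B2}  OUT={a@B1, a@B3, b@B6, c@B6, d@B4, e@B5, f@B2}
  B7:  IN={a@B1, a@B3, b@B6, c@B6, d@B4, e@B5, f@B2}  OUT={a@B1, a@B3, b@B6, c@B7, d@B4, e@B5, f@B2}

Merge at B3: IN[B3] = OUT[B2] = {a@B1, c@B1, e@B0, f@B2}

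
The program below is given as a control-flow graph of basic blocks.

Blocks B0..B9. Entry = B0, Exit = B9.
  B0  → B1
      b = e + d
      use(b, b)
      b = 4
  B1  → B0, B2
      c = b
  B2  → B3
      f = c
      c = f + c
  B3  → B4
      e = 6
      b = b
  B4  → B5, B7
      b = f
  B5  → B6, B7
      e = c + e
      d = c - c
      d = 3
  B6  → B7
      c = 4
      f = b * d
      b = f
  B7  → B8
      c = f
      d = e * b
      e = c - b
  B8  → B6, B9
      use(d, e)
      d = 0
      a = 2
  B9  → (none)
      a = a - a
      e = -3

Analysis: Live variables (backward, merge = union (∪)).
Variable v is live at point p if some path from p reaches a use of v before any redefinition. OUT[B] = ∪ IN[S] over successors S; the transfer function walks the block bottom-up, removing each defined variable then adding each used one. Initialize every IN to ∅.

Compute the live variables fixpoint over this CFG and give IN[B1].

Per-block solution:
  B0: | IN={d, e} | OUT={b, d, e}
  B1: | IN={b, d, e} | OUT={b, c, d, e}
  B2: | IN={b, c} | OUT={b, c, f}
  B3: | IN={b, c, f} | OUT={c, e, f}
  B4: | IN={c, e, f} | OUT={b, c, e, f}
  B5: | IN={b, c, e, f} | OUT={b, d, e, f}
  B6: | IN={b, d, e} | OUT={b, e, f}
  B7: | IN={b, e, f} | OUT={b, d, e}
  B8: | IN={b, d, e} | OUT={a, b, d, e}
  B9: | IN={a} | OUT={}

Merge at B1: OUT[B1] = IN[B0] ⊔ IN[B2] = {b, c, d, e}
Applying B1's transfer function to that OUT value gives IN[B1] (row B1 above).

Answer: {b, d, e}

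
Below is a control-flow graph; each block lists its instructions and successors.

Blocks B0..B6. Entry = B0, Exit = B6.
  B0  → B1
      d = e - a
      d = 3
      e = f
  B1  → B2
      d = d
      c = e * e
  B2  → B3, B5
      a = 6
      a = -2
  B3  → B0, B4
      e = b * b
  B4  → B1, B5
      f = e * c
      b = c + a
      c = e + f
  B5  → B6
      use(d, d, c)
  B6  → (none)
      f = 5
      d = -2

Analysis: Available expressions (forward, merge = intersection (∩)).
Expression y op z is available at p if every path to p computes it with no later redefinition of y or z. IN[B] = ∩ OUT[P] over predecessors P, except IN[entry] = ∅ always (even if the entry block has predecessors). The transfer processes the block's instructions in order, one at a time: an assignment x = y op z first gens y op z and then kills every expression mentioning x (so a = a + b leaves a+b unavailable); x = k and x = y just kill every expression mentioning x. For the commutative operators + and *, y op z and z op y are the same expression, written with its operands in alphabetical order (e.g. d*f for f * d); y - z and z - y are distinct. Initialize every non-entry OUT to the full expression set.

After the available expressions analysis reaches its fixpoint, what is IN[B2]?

Answer: {e*e}

Working:
Per-block solution:
  B0:   IN={}   OUT={}
  B1:   IN={}   OUT={e*e}
  B2:   IN={e*e}   OUT={e*e}
  B3:   IN={e*e}   OUT={b*b}
  B4:   IN={b*b}   OUT={e+f}
  B5:   IN={}   OUT={}
  B6:   IN={}   OUT={}

Merge at B2: IN[B2] = OUT[B1] = {e*e}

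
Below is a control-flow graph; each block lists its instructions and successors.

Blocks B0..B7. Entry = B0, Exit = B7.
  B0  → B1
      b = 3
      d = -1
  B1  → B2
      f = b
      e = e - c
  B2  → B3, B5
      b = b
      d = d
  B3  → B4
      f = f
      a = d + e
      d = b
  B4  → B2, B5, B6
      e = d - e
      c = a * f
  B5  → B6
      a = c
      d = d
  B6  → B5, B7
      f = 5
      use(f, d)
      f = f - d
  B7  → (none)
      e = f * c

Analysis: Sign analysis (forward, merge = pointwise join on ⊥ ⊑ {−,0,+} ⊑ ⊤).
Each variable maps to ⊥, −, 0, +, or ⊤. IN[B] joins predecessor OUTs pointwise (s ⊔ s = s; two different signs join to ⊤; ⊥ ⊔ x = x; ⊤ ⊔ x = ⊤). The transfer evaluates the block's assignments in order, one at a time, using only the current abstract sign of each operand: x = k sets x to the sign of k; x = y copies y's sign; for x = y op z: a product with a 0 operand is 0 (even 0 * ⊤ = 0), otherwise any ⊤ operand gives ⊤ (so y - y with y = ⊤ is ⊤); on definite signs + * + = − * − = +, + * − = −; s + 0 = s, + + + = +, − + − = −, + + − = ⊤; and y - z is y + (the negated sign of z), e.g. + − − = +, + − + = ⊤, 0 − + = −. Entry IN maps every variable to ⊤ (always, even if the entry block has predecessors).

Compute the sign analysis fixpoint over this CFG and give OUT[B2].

Answer: {a: ⊤, b: +, c: ⊤, d: ⊤, e: ⊤, f: +}

Working:
Converged values:
  B0:   IN=(all ⊤)   OUT={b:+, d:-; rest ⊤}
  B1:   IN={b:+, d:-; rest ⊤}   OUT={b:+, d:-, f:+; rest ⊤}
  B2:   IN={b:+, f:+; rest ⊤}   OUT={b:+, f:+; rest ⊤}
  B3:   IN={b:+, f:+; rest ⊤}   OUT={b:+, d:+, f:+; rest ⊤}
  B4:   IN={b:+, d:+, f:+; rest ⊤}   OUT={b:+, d:+, f:+; rest ⊤}
  B5:   IN={b:+; rest ⊤}   OUT={b:+; rest ⊤}
  B6:   IN={b:+; rest ⊤}   OUT={b:+; rest ⊤}
  B7:   IN={b:+; rest ⊤}   OUT={b:+; rest ⊤}

Merge at B2: IN[B2] = OUT[B1] ⊔ OUT[B4] = {a: ⊤, b: +, c: ⊤, d: ⊤, e: ⊤, f: +}
Applying B2's transfer function to that IN value gives OUT[B2] (row B2 above).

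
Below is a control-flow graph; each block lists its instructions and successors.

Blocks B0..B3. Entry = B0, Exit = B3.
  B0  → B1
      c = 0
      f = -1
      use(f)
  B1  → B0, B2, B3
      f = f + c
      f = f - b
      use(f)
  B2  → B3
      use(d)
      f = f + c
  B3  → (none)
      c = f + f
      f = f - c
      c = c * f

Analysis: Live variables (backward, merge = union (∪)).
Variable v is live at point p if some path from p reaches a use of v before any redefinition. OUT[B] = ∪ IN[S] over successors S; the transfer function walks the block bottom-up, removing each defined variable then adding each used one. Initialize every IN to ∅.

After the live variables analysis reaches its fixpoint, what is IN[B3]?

Answer: {f}

Derivation:
Per-block solution:
  B0:   IN={b, d}   OUT={b, c, d, f}
  B1:   IN={b, c, d, f}   OUT={b, c, d, f}
  B2:   IN={c, d, f}   OUT={f}
  B3:   IN={f}   OUT={}

B3 is the boundary node: OUT[B3] = {}
Applying B3's transfer function to that OUT value gives IN[B3] (row B3 above).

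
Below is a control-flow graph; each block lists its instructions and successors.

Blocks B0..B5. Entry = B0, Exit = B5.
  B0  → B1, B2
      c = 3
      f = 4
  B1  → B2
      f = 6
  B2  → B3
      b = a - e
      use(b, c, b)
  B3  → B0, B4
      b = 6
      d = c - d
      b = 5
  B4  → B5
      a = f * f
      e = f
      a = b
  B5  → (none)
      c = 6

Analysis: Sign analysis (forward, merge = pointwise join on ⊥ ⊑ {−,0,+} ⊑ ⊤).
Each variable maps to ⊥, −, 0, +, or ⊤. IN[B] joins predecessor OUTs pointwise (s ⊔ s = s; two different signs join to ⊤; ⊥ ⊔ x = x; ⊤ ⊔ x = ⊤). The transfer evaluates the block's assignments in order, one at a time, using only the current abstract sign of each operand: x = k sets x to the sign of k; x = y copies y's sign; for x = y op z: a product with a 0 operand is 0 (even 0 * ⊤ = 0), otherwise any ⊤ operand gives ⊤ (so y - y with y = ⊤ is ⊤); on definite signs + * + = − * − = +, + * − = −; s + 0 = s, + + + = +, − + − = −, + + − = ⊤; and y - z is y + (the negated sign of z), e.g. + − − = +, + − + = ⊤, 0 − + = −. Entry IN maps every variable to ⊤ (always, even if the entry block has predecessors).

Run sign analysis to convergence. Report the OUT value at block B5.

Answer: {a: +, b: +, c: +, d: ⊤, e: +, f: +}

Trace:
Converged values:
  B0:   IN=(all ⊤)   OUT={c:+, f:+; rest ⊤}
  B1:   IN={c:+, f:+; rest ⊤}   OUT={c:+, f:+; rest ⊤}
  B2:   IN={c:+, f:+; rest ⊤}   OUT={c:+, f:+; rest ⊤}
  B3:   IN={c:+, f:+; rest ⊤}   OUT={b:+, c:+, f:+; rest ⊤}
  B4:   IN={b:+, c:+, f:+; rest ⊤}   OUT={a:+, b:+, c:+, e:+, f:+; rest ⊤}
  B5:   IN={a:+, b:+, c:+, e:+, f:+; rest ⊤}   OUT={a:+, b:+, c:+, e:+, f:+; rest ⊤}

Merge at B5: IN[B5] = OUT[B4] = {a: +, b: +, c: +, d: ⊤, e: +, f: +}
Applying B5's transfer function to that IN value gives OUT[B5] (row B5 above).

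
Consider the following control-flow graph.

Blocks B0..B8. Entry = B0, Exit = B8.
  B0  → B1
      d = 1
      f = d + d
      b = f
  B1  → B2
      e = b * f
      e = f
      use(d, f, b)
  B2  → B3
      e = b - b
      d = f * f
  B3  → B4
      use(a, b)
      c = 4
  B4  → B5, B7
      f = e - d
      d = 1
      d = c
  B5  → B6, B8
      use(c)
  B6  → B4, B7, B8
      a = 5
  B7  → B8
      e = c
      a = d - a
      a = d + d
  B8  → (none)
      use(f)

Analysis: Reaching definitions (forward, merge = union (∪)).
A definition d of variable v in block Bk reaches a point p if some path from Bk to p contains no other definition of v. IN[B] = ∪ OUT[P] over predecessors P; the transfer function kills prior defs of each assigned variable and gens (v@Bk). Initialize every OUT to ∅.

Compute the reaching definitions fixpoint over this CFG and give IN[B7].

Answer: {a@B6, b@B0, c@B3, d@B4, e@B2, f@B4}

Derivation:
Fixpoint table:
  B0:   IN={}   OUT={b@B0, d@B0, f@B0}
  B1:   IN={b@B0, d@B0, f@B0}   OUT={b@B0, d@B0, e@B1, f@B0}
  B2:   IN={b@B0, d@B0, e@B1, f@B0}   OUT={b@B0, d@B2, e@B2, f@B0}
  B3:   IN={b@B0, d@B2, e@B2, f@B0}   OUT={b@B0, c@B3, d@B2, e@B2, f@B0}
  B4:   IN={a@B6, b@B0, c@B3, d@B2, d@B4, e@B2, f@B0, f@B4}   OUT={a@B6, b@B0, c@B3, d@B4, e@B2, f@B4}
  B5:   IN={a@B6, b@B0, c@B3, d@B4, e@B2, f@B4}   OUT={a@B6, b@B0, c@B3, d@B4, e@B2, f@B4}
  B6:   IN={a@B6, b@B0, c@B3, d@B4, e@B2, f@B4}   OUT={a@B6, b@B0, c@B3, d@B4, e@B2, f@B4}
  B7:   IN={a@B6, b@B0, c@B3, d@B4, e@B2, f@B4}   OUT={a@B7, b@B0, c@B3, d@B4, e@B7, f@B4}
  B8:   IN={a@B6, a@B7, b@B0, c@B3, d@B4, e@B2, e@B7, f@B4}   OUT={a@B6, a@B7, b@B0, c@B3, d@B4, e@B2, e@B7, f@B4}

Merge at B7: IN[B7] = OUT[B4] ⊔ OUT[B6] = {a@B6, b@B0, c@B3, d@B4, e@B2, f@B4}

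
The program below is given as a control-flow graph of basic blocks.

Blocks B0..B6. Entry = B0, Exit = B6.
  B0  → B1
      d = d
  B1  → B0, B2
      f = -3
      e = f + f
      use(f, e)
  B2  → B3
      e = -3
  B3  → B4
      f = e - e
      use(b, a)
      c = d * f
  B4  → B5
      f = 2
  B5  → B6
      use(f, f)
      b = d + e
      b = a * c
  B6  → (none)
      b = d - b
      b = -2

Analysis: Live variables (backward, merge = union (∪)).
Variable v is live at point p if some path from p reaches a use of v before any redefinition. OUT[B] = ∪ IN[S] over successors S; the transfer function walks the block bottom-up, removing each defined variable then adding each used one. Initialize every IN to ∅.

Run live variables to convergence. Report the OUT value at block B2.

Answer: {a, b, d, e}

Derivation:
Per-block solution:
  B0:  IN={a, b, d}  OUT={a, b, d}
  B1:  IN={a, b, d}  OUT={a, b, d}
  B2:  IN={a, b, d}  OUT={a, b, d, e}
  B3:  IN={a, b, d, e}  OUT={a, c, d, e}
  B4:  IN={a, c, d, e}  OUT={a, c, d, e, f}
  B5:  IN={a, c, d, e, f}  OUT={b, d}
  B6:  IN={b, d}  OUT={}

Merge at B2: OUT[B2] = IN[B3] = {a, b, d, e}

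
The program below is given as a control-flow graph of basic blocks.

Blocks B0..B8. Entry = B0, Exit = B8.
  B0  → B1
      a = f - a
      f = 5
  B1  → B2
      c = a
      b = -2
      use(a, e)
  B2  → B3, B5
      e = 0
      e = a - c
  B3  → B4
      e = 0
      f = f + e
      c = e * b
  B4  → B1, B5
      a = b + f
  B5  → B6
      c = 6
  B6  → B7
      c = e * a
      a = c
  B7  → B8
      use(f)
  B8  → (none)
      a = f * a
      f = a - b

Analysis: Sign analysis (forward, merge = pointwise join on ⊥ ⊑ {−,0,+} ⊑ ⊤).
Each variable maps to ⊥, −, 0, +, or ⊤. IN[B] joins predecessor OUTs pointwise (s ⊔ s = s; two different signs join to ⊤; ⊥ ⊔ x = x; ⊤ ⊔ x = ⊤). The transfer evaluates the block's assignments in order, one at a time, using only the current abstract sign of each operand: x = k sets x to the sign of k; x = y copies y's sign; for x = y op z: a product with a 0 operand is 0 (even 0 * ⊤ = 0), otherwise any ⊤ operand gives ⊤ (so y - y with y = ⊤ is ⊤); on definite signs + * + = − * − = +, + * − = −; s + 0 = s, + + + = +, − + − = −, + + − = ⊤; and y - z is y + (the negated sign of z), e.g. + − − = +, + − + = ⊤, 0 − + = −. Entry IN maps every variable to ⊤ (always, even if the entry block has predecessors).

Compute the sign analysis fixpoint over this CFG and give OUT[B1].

Fixpoint table:
  B0: | IN=(all ⊤) | OUT={f:+; rest ⊤}
  B1: | IN={f:+; rest ⊤} | OUT={b:-, f:+; rest ⊤}
  B2: | IN={b:-, f:+; rest ⊤} | OUT={b:-, f:+; rest ⊤}
  B3: | IN={b:-, f:+; rest ⊤} | OUT={b:-, c:0, e:0, f:+; rest ⊤}
  B4: | IN={b:-, c:0, e:0, f:+; rest ⊤} | OUT={b:-, c:0, e:0, f:+; rest ⊤}
  B5: | IN={b:-, f:+; rest ⊤} | OUT={b:-, c:+, f:+; rest ⊤}
  B6: | IN={b:-, c:+, f:+; rest ⊤} | OUT={b:-, f:+; rest ⊤}
  B7: | IN={b:-, f:+; rest ⊤} | OUT={b:-, f:+; rest ⊤}
  B8: | IN={b:-, f:+; rest ⊤} | OUT={b:-; rest ⊤}

Merge at B1: IN[B1] = OUT[B0] ⊔ OUT[B4] = {a: ⊤, b: ⊤, c: ⊤, d: ⊤, e: ⊤, f: +}
Applying B1's transfer function to that IN value gives OUT[B1] (row B1 above).

Answer: {a: ⊤, b: -, c: ⊤, d: ⊤, e: ⊤, f: +}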